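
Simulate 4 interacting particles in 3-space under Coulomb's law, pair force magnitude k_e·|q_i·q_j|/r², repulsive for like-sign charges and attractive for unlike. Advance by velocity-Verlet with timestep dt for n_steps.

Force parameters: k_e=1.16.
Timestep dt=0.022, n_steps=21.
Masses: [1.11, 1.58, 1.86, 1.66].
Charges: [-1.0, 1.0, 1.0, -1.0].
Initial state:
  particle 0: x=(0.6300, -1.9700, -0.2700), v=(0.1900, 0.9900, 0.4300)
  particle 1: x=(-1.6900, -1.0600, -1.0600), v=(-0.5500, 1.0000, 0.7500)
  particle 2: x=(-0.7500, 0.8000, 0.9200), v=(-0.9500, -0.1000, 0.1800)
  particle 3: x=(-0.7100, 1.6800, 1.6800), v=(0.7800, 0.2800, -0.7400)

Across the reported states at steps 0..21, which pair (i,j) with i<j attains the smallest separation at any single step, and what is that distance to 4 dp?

pair (2,3), distance 1.1500

step 0: x0=(0.6300, -1.9700, -0.2700) x1=(-1.6900, -1.0600, -1.0600) x2=(-0.7500, 0.8000, 0.9200) x3=(-0.7100, 1.6800, 1.6800)
step 1: x0=(0.6341, -1.9482, -0.2605) x1=(-1.7021, -1.0380, -1.0435) x2=(-0.7709, 0.7979, 0.9240) x3=(-0.6928, 1.6861, 1.6636)
step 2: x0=(0.6382, -1.9264, -0.2511) x1=(-1.7141, -1.0161, -1.0270) x2=(-0.7917, 0.7959, 0.9282) x3=(-0.6757, 1.6919, 1.6471)
step 3: x0=(0.6422, -1.9045, -0.2417) x1=(-1.7261, -0.9941, -1.0105) x2=(-0.8125, 0.7942, 0.9326) x3=(-0.6586, 1.6976, 1.6304)
step 4: x0=(0.6461, -1.8826, -0.2323) x1=(-1.7381, -0.9722, -0.9940) x2=(-0.8333, 0.7926, 0.9371) x3=(-0.6416, 1.7031, 1.6135)
step 5: x0=(0.6499, -1.8606, -0.2229) x1=(-1.7500, -0.9504, -0.9775) x2=(-0.8539, 0.7912, 0.9418) x3=(-0.6246, 1.7084, 1.5965)
step 6: x0=(0.6537, -1.8386, -0.2135) x1=(-1.7619, -0.9286, -0.9610) x2=(-0.8746, 0.7900, 0.9466) x3=(-0.6077, 1.7134, 1.5794)
step 7: x0=(0.6574, -1.8166, -0.2042) x1=(-1.7738, -0.9068, -0.9445) x2=(-0.8951, 0.7889, 0.9515) x3=(-0.5908, 1.7183, 1.5621)
step 8: x0=(0.6610, -1.7945, -0.1948) x1=(-1.7856, -0.8850, -0.9280) x2=(-0.9155, 0.7881, 0.9566) x3=(-0.5741, 1.7230, 1.5446)
step 9: x0=(0.6645, -1.7724, -0.1855) x1=(-1.7974, -0.8632, -0.9116) x2=(-0.9359, 0.7874, 0.9619) x3=(-0.5574, 1.7274, 1.5270)
step 10: x0=(0.6680, -1.7502, -0.1762) x1=(-1.8092, -0.8415, -0.8951) x2=(-0.9561, 0.7870, 0.9672) x3=(-0.5408, 1.7317, 1.5093)
step 11: x0=(0.6713, -1.7280, -0.1669) x1=(-1.8209, -0.8199, -0.8786) x2=(-0.9763, 0.7867, 0.9727) x3=(-0.5243, 1.7357, 1.4914)
step 12: x0=(0.6746, -1.7058, -0.1576) x1=(-1.8326, -0.7982, -0.8622) x2=(-0.9963, 0.7866, 0.9783) x3=(-0.5080, 1.7396, 1.4735)
step 13: x0=(0.6779, -1.6836, -0.1484) x1=(-1.8442, -0.7766, -0.8457) x2=(-1.0162, 0.7866, 0.9840) x3=(-0.4917, 1.7433, 1.4554)
step 14: x0=(0.6810, -1.6613, -0.1391) x1=(-1.8559, -0.7550, -0.8293) x2=(-1.0360, 0.7869, 0.9898) x3=(-0.4756, 1.7467, 1.4372)
step 15: x0=(0.6841, -1.6390, -0.1298) x1=(-1.8674, -0.7334, -0.8129) x2=(-1.0556, 0.7873, 0.9958) x3=(-0.4596, 1.7500, 1.4190)
step 16: x0=(0.6871, -1.6167, -0.1206) x1=(-1.8790, -0.7119, -0.7965) x2=(-1.0751, 0.7879, 1.0018) x3=(-0.4437, 1.7531, 1.4006)
step 17: x0=(0.6900, -1.5943, -0.1114) x1=(-1.8905, -0.6904, -0.7801) x2=(-1.0945, 0.7887, 1.0079) x3=(-0.4279, 1.7561, 1.3822)
step 18: x0=(0.6928, -1.5719, -0.1022) x1=(-1.9020, -0.6690, -0.7637) x2=(-1.1137, 0.7896, 1.0141) x3=(-0.4123, 1.7588, 1.3637)
step 19: x0=(0.6956, -1.5495, -0.0930) x1=(-1.9134, -0.6475, -0.7473) x2=(-1.1328, 0.7907, 1.0204) x3=(-0.3969, 1.7614, 1.3451)
step 20: x0=(0.6983, -1.5270, -0.0838) x1=(-1.9249, -0.6261, -0.7310) x2=(-1.1518, 0.7920, 1.0268) x3=(-0.3815, 1.7638, 1.3265)
step 21: x0=(0.7009, -1.5046, -0.0746) x1=(-1.9363, -0.6048, -0.7147) x2=(-1.1706, 0.7934, 1.0332) x3=(-0.3664, 1.7661, 1.3078)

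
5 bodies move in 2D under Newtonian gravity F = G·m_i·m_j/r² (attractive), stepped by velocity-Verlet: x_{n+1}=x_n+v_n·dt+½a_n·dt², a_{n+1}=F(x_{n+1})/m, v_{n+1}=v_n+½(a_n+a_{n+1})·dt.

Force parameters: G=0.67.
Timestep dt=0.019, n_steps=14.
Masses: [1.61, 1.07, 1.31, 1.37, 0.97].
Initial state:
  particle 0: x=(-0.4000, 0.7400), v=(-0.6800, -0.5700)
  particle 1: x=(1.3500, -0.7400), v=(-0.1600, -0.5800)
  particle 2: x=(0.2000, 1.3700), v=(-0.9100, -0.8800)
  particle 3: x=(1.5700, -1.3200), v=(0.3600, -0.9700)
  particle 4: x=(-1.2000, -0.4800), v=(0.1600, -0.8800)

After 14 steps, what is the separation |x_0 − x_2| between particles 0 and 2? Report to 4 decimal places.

0.6683

step 0: x0=(-0.4000, 0.7400) x1=(1.3500, -0.7400) x2=(0.2000, 1.3700) x3=(1.5700, -1.3200) x4=(-1.2000, -0.4800)
step 1: x0=(-0.4128, 0.7292) x1=(1.3471, -0.7514) x2=(0.1825, 1.3530) x3=(1.5767, -1.3381) x4=(-1.1969, -0.4966)
step 2: x0=(-0.4252, 0.7186) x1=(1.3443, -0.7634) x2=(0.1647, 1.3356) x3=(1.5831, -1.3555) x4=(-1.1935, -0.5131)
step 3: x0=(-0.4374, 0.7082) x1=(1.3417, -0.7761) x2=(0.1466, 1.3177) x3=(1.5891, -1.3722) x4=(-1.1899, -0.5293)
step 4: x0=(-0.4493, 0.6979) x1=(1.3393, -0.7895) x2=(0.1280, 1.2992) x3=(1.5949, -1.3883) x4=(-1.1861, -0.5454)
step 5: x0=(-0.4608, 0.6878) x1=(1.3371, -0.8034) x2=(0.1091, 1.2803) x3=(1.6003, -1.4038) x4=(-1.1822, -0.5612)
step 6: x0=(-0.4720, 0.6779) x1=(1.3351, -0.8180) x2=(0.0898, 1.2608) x3=(1.6054, -1.4186) x4=(-1.1780, -0.5769)
step 7: x0=(-0.4828, 0.6682) x1=(1.3333, -0.8332) x2=(0.0701, 1.2408) x3=(1.6102, -1.4328) x4=(-1.1736, -0.5924)
step 8: x0=(-0.4933, 0.6587) x1=(1.3317, -0.8490) x2=(0.0500, 1.2202) x3=(1.6147, -1.4465) x4=(-1.1690, -0.6076)
step 9: x0=(-0.5035, 0.6494) x1=(1.3303, -0.8653) x2=(0.0295, 1.1991) x3=(1.6188, -1.4595) x4=(-1.1642, -0.6227)
step 10: x0=(-0.5132, 0.6403) x1=(1.3291, -0.8823) x2=(0.0085, 1.1774) x3=(1.6226, -1.4719) x4=(-1.1591, -0.6375)
step 11: x0=(-0.5226, 0.6315) x1=(1.3281, -0.8998) x2=(-0.0130, 1.1551) x3=(1.6261, -1.4837) x4=(-1.1539, -0.6522)
step 12: x0=(-0.5315, 0.6229) x1=(1.3274, -0.9180) x2=(-0.0349, 1.1321) x3=(1.6292, -1.4949) x4=(-1.1485, -0.6666)
step 13: x0=(-0.5400, 0.6146) x1=(1.3269, -0.9367) x2=(-0.0574, 1.1085) x3=(1.6320, -1.5055) x4=(-1.1429, -0.6808)
step 14: x0=(-0.5479, 0.6067) x1=(1.3266, -0.9561) x2=(-0.0804, 1.0842) x3=(1.6344, -1.5155) x4=(-1.1371, -0.6948)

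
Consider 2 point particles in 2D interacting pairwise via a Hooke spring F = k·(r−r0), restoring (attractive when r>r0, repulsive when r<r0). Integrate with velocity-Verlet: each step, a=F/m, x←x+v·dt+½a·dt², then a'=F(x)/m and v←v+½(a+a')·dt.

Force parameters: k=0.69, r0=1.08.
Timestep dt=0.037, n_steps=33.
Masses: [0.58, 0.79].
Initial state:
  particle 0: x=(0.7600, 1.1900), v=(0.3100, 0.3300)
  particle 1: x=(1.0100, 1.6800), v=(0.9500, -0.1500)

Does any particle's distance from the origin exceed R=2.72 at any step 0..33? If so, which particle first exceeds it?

step 0: x0=(0.7600, 1.1900) x1=(1.0100, 1.6800)
step 1: x0=(0.7713, 1.2018) x1=(1.0453, 1.6747)
step 2: x0=(0.7821, 1.2129) x1=(1.0809, 1.6700)
step 3: x0=(0.7925, 1.2232) x1=(1.1169, 1.6658)
step 4: x0=(0.8023, 1.2329) x1=(1.1532, 1.6622)
step 5: x0=(0.8116, 1.2419) x1=(1.1899, 1.6590)
step 6: x0=(0.8204, 1.2502) x1=(1.2271, 1.6563)
step 7: x0=(0.8285, 1.2580) x1=(1.2647, 1.6540)
step 8: x0=(0.8361, 1.2653) x1=(1.3027, 1.6521)
step 9: x0=(0.8431, 1.2720) x1=(1.3411, 1.6505)
step 10: x0=(0.8495, 1.2783) x1=(1.3800, 1.6493)
step 11: x0=(0.8553, 1.2842) x1=(1.4193, 1.6484)
step 12: x0=(0.8605, 1.2898) x1=(1.4590, 1.6477)
step 13: x0=(0.8652, 1.2950) x1=(1.4992, 1.6473)
step 14: x0=(0.8695, 1.2999) x1=(1.5396, 1.6471)
step 15: x0=(0.8732, 1.3046) x1=(1.5805, 1.6471)
step 16: x0=(0.8765, 1.3091) x1=(1.6216, 1.6472)
step 17: x0=(0.8794, 1.3134) x1=(1.6630, 1.6474)
step 18: x0=(0.8820, 1.3176) x1=(1.7047, 1.6478)
step 19: x0=(0.8843, 1.3216) x1=(1.7466, 1.6482)
step 20: x0=(0.8863, 1.3256) x1=(1.7887, 1.6488)
step 21: x0=(0.8882, 1.3294) x1=(1.8309, 1.6493)
step 22: x0=(0.8899, 1.3333) x1=(1.8732, 1.6499)
step 23: x0=(0.8916, 1.3371) x1=(1.9155, 1.6505)
step 24: x0=(0.8932, 1.3409) x1=(1.9579, 1.6511)
step 25: x0=(0.8949, 1.3448) x1=(2.0002, 1.6517)
step 26: x0=(0.8967, 1.3486) x1=(2.0425, 1.6523)
step 27: x0=(0.8987, 1.3525) x1=(2.0846, 1.6529)
step 28: x0=(0.9008, 1.3565) x1=(2.1266, 1.6534)
step 29: x0=(0.9033, 1.3605) x1=(2.1683, 1.6538)
step 30: x0=(0.9061, 1.3646) x1=(2.2098, 1.6542)
step 31: x0=(0.9093, 1.3688) x1=(2.2511, 1.6546)
step 32: x0=(0.9130, 1.3731) x1=(2.2919, 1.6548)
step 33: x0=(0.9172, 1.3775) x1=(2.3324, 1.6550)

yes, particle 1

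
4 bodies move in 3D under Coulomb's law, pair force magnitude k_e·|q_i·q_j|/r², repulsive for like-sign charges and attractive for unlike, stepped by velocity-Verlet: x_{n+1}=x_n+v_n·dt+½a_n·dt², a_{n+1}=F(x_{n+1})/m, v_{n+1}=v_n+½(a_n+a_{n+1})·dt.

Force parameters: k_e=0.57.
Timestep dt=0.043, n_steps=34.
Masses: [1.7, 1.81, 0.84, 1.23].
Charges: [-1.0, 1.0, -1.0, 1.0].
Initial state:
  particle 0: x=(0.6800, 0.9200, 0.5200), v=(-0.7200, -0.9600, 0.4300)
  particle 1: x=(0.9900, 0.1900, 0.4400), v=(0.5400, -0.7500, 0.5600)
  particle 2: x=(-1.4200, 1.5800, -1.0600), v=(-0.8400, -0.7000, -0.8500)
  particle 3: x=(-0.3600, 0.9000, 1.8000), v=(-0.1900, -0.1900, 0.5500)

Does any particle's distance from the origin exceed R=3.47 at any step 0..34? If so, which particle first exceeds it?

step 0: x0=(0.6800, 0.9200, 0.5200) x1=(0.9900, 0.1900, 0.4400) x2=(-1.4200, 1.5800, -1.0600) x3=(-0.3600, 0.9000, 1.8000)
step 1: x0=(0.6492, 0.8783, 0.5386) x1=(1.0131, 0.1582, 0.4641) x2=(-1.4561, 1.5499, -1.0965) x3=(-0.3682, 0.8919, 1.8236)
step 2: x0=(0.6187, 0.8357, 0.5573) x1=(1.0358, 0.1271, 0.4881) x2=(-1.4922, 1.5197, -1.1330) x3=(-0.3763, 0.8838, 1.8469)
step 3: x0=(0.5886, 0.7923, 0.5761) x1=(1.0581, 0.0967, 0.5121) x2=(-1.5283, 1.4895, -1.1693) x3=(-0.3843, 0.8759, 1.8701)
step 4: x0=(0.5590, 0.7482, 0.5951) x1=(1.0800, 0.0670, 0.5360) x2=(-1.5644, 1.4593, -1.2056) x3=(-0.3924, 0.8680, 1.8930)
step 5: x0=(0.5297, 0.7034, 0.6143) x1=(1.1015, 0.0379, 0.5599) x2=(-1.6005, 1.4291, -1.2419) x3=(-0.4004, 0.8601, 1.9157)
step 6: x0=(0.5009, 0.6580, 0.6337) x1=(1.1226, 0.0093, 0.5838) x2=(-1.6366, 1.3988, -1.2781) x3=(-0.4083, 0.8524, 1.9382)
step 7: x0=(0.4725, 0.6121, 0.6533) x1=(1.1432, -0.0188, 0.6076) x2=(-1.6727, 1.3685, -1.3142) x3=(-0.4162, 0.8446, 1.9605)
step 8: x0=(0.4446, 0.5656, 0.6731) x1=(1.1633, -0.0464, 0.6313) x2=(-1.7087, 1.3382, -1.3503) x3=(-0.4241, 0.8369, 1.9825)
step 9: x0=(0.4171, 0.5188, 0.6931) x1=(1.1830, -0.0737, 0.6550) x2=(-1.7448, 1.3079, -1.3863) x3=(-0.4319, 0.8292, 2.0043)
step 10: x0=(0.3900, 0.4716, 0.7134) x1=(1.2023, -0.1006, 0.6786) x2=(-1.7809, 1.2776, -1.4223) x3=(-0.4397, 0.8215, 2.0259)
step 11: x0=(0.3634, 0.4241, 0.7338) x1=(1.2211, -0.1272, 0.7021) x2=(-1.8169, 1.2473, -1.4583) x3=(-0.4475, 0.8138, 2.0472)
step 12: x0=(0.3372, 0.3763, 0.7545) x1=(1.2395, -0.1535, 0.7256) x2=(-1.8529, 1.2170, -1.4942) x3=(-0.4552, 0.8061, 2.0683)
step 13: x0=(0.3114, 0.3282, 0.7754) x1=(1.2575, -0.1796, 0.7490) x2=(-1.8890, 1.1866, -1.5301) x3=(-0.4628, 0.7983, 2.0891)
step 14: x0=(0.2859, 0.2800, 0.7966) x1=(1.2751, -0.2054, 0.7724) x2=(-1.9250, 1.1563, -1.5659) x3=(-0.4705, 0.7905, 2.1097)
step 15: x0=(0.2609, 0.2316, 0.8179) x1=(1.2923, -0.2311, 0.7957) x2=(-1.9610, 1.1260, -1.6017) x3=(-0.4781, 0.7827, 2.1300)
step 16: x0=(0.2362, 0.1830, 0.8395) x1=(1.3092, -0.2567, 0.8189) x2=(-1.9970, 1.0956, -1.6375) x3=(-0.4856, 0.7749, 2.1501)
step 17: x0=(0.2119, 0.1344, 0.8613) x1=(1.3257, -0.2821, 0.8420) x2=(-2.0330, 1.0653, -1.6732) x3=(-0.4932, 0.7669, 2.1700)
step 18: x0=(0.1880, 0.0857, 0.8833) x1=(1.3418, -0.3074, 0.8652) x2=(-2.0690, 1.0349, -1.7090) x3=(-0.5007, 0.7590, 2.1896)
step 19: x0=(0.1643, 0.0369, 0.9056) x1=(1.3576, -0.3326, 0.8882) x2=(-2.1049, 1.0046, -1.7446) x3=(-0.5082, 0.7509, 2.2090)
step 20: x0=(0.1410, -0.0118, 0.9281) x1=(1.3731, -0.3577, 0.9112) x2=(-2.1409, 0.9743, -1.7803) x3=(-0.5157, 0.7427, 2.2281)
step 21: x0=(0.1179, -0.0606, 0.9507) x1=(1.3884, -0.3827, 0.9341) x2=(-2.1768, 0.9440, -1.8159) x3=(-0.5231, 0.7345, 2.2471)
step 22: x0=(0.0952, -0.1094, 0.9736) x1=(1.4033, -0.4077, 0.9570) x2=(-2.2127, 0.9136, -1.8515) x3=(-0.5306, 0.7262, 2.2658)
step 23: x0=(0.0727, -0.1582, 0.9967) x1=(1.4180, -0.4327, 0.9798) x2=(-2.2487, 0.8833, -1.8871) x3=(-0.5381, 0.7178, 2.2842)
step 24: x0=(0.0505, -0.2069, 1.0200) x1=(1.4324, -0.4576, 1.0026) x2=(-2.2846, 0.8530, -1.9226) x3=(-0.5455, 0.7092, 2.3025)
step 25: x0=(0.0286, -0.2556, 1.0435) x1=(1.4465, -0.4825, 1.0253) x2=(-2.3205, 0.8227, -1.9581) x3=(-0.5530, 0.7006, 2.3206)
step 26: x0=(0.0069, -0.3042, 1.0671) x1=(1.4605, -0.5074, 1.0479) x2=(-2.3563, 0.7924, -1.9936) x3=(-0.5604, 0.6919, 2.3384)
step 27: x0=(-0.0146, -0.3527, 1.0910) x1=(1.4742, -0.5323, 1.0706) x2=(-2.3922, 0.7621, -2.0291) x3=(-0.5679, 0.6830, 2.3561)
step 28: x0=(-0.0358, -0.4011, 1.1150) x1=(1.4876, -0.5571, 1.0931) x2=(-2.4280, 0.7319, -2.0646) x3=(-0.5754, 0.6740, 2.3736)
step 29: x0=(-0.0569, -0.4495, 1.1392) x1=(1.5009, -0.5820, 1.1156) x2=(-2.4639, 0.7016, -2.1000) x3=(-0.5828, 0.6649, 2.3909)
step 30: x0=(-0.0777, -0.4978, 1.1636) x1=(1.5140, -0.6069, 1.1381) x2=(-2.4997, 0.6713, -2.1354) x3=(-0.5904, 0.6557, 2.4080)
step 31: x0=(-0.0983, -0.5459, 1.1881) x1=(1.5269, -0.6318, 1.1605) x2=(-2.5355, 0.6411, -2.1708) x3=(-0.5979, 0.6463, 2.4249)
step 32: x0=(-0.1186, -0.5940, 1.2128) x1=(1.5397, -0.6568, 1.1829) x2=(-2.5713, 0.6108, -2.2062) x3=(-0.6054, 0.6368, 2.4417)
step 33: x0=(-0.1389, -0.6419, 1.2376) x1=(1.5522, -0.6817, 1.2053) x2=(-2.6071, 0.5806, -2.2415) x3=(-0.6130, 0.6272, 2.4583)
step 34: x0=(-0.1589, -0.6898, 1.2626) x1=(1.5646, -0.7067, 1.2276) x2=(-2.6428, 0.5503, -2.2768) x3=(-0.6206, 0.6175, 2.4748)

yes, particle 2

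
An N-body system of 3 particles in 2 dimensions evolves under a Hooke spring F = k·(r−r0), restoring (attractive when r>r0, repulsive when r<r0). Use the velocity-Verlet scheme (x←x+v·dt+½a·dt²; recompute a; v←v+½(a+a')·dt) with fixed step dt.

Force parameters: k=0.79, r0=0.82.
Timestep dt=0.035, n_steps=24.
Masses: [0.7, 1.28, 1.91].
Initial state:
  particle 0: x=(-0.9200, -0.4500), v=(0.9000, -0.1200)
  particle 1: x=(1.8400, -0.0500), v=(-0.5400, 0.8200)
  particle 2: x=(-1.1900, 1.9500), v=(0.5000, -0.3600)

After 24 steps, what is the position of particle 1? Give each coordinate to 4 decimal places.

step 0: x0=(-0.9200, -0.4500) x1=(1.8400, -0.0500) x2=(-1.1900, 1.9500)
step 1: x0=(-0.8873, -0.4529) x1=(1.8195, -0.0208) x2=(-1.1719, 1.9366)
step 2: x0=(-0.8522, -0.4532) x1=(1.7958, 0.0093) x2=(-1.1525, 1.9216)
step 3: x0=(-0.8148, -0.4509) x1=(1.7690, 0.0402) x2=(-1.1318, 1.9052)
step 4: x0=(-0.7753, -0.4460) x1=(1.7392, 0.0720) x2=(-1.1099, 1.8872)
step 5: x0=(-0.7337, -0.4386) x1=(1.7064, 0.1045) x2=(-1.0869, 1.8677)
step 6: x0=(-0.6902, -0.4285) x1=(1.6708, 0.1378) x2=(-1.0626, 1.8468)
step 7: x0=(-0.6448, -0.4159) x1=(1.6326, 0.1718) x2=(-1.0372, 1.8245)
step 8: x0=(-0.5977, -0.4008) x1=(1.5917, 0.2064) x2=(-1.0107, 1.8009)
step 9: x0=(-0.5491, -0.3832) x1=(1.5482, 0.2415) x2=(-0.9830, 1.7760)
step 10: x0=(-0.4990, -0.3632) x1=(1.5025, 0.2773) x2=(-0.9543, 1.7498)
step 11: x0=(-0.4476, -0.3409) x1=(1.4544, 0.3135) x2=(-0.9246, 1.7225)
step 12: x0=(-0.3951, -0.3163) x1=(1.4043, 0.3501) x2=(-0.8939, 1.6940)
step 13: x0=(-0.3415, -0.2894) x1=(1.3522, 0.3872) x2=(-0.8622, 1.6644)
step 14: x0=(-0.2871, -0.2605) x1=(1.2982, 0.4247) x2=(-0.8296, 1.6337)
step 15: x0=(-0.2320, -0.2295) x1=(1.2425, 0.4625) x2=(-0.7961, 1.6021)
step 16: x0=(-0.1763, -0.1966) x1=(1.1853, 0.5006) x2=(-0.7618, 1.5696)
step 17: x0=(-0.1202, -0.1619) x1=(1.1267, 0.5390) x2=(-0.7267, 1.5363)
step 18: x0=(-0.0638, -0.1255) x1=(1.0668, 0.5776) x2=(-0.6908, 1.5022)
step 19: x0=(-0.0073, -0.0875) x1=(1.0058, 0.6164) x2=(-0.6543, 1.4674)
step 20: x0=(0.0492, -0.0481) x1=(0.9439, 0.6554) x2=(-0.6171, 1.4319)
step 21: x0=(0.1057, -0.0074) x1=(0.8811, 0.6945) x2=(-0.5793, 1.3958)
step 22: x0=(0.1619, 0.0344) x1=(0.8177, 0.7338) x2=(-0.5411, 1.3593)
step 23: x0=(0.2178, 0.0772) x1=(0.7537, 0.7732) x2=(-0.5023, 1.3223)
step 24: x0=(0.2733, 0.1208) x1=(0.6893, 0.8128) x2=(-0.4631, 1.2849)

(0.6893, 0.8128)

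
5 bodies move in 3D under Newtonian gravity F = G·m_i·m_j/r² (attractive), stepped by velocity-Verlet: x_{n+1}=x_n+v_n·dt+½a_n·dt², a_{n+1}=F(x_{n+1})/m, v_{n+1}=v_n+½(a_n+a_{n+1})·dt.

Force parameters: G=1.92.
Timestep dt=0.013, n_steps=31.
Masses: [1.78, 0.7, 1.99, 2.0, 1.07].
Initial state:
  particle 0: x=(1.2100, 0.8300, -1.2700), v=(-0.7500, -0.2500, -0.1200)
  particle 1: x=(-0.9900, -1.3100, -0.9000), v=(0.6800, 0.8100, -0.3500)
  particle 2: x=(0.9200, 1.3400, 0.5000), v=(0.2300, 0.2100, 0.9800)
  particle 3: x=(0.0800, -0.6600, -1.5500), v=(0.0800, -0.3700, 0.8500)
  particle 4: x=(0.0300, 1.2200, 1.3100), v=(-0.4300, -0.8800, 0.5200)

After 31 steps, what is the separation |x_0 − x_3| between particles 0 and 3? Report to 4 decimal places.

step 0: x0=(1.2100, 0.8300, -1.2700) x1=(-0.9900, -1.3100, -0.9000) x2=(0.9200, 1.3400, 0.5000) x3=(0.0800, -0.6600, -1.5500) x4=(0.0300, 1.2200, 1.3100)
step 1: x0=(1.2002, 0.8267, -1.2715) x1=(-0.9810, -1.2993, -0.9046) x2=(0.9229, 1.3427, 0.5127) x3=(0.0811, -0.6647, -1.5389) x4=(0.0246, 1.2086, 1.3166)
step 2: x0=(1.1902, 0.8233, -1.2727) x1=(-0.9717, -1.2884, -0.9093) x2=(0.9256, 1.3452, 0.5254) x3=(0.0821, -0.6693, -1.5276) x4=(0.0195, 1.1971, 1.3227)
step 3: x0=(1.1800, 0.8198, -1.2738) x1=(-0.9620, -1.2773, -0.9142) x2=(0.9282, 1.3476, 0.5380) x3=(0.0832, -0.6738, -1.5162) x4=(0.0148, 1.1857, 1.3284)
step 4: x0=(1.1696, 0.8161, -1.2747) x1=(-0.9519, -1.2658, -0.9192) x2=(0.9305, 1.3499, 0.5505) x3=(0.0844, -0.6781, -1.5046) x4=(0.0104, 1.1742, 1.3337)
step 5: x0=(1.1591, 0.8124, -1.2754) x1=(-0.9415, -1.2541, -0.9243) x2=(0.9327, 1.3520, 0.5630) x3=(0.0855, -0.6823, -1.4929) x4=(0.0064, 1.1628, 1.3387)
step 6: x0=(1.1485, 0.8086, -1.2760) x1=(-0.9307, -1.2422, -0.9295) x2=(0.9347, 1.3540, 0.5754) x3=(0.0867, -0.6863, -1.4810) x4=(0.0028, 1.1514, 1.3432)
step 7: x0=(1.1376, 0.8046, -1.2763) x1=(-0.9195, -1.2299, -0.9349) x2=(0.9365, 1.3558, 0.5878) x3=(0.0878, -0.6902, -1.4689) x4=(-0.0006, 1.1400, 1.3473)
step 8: x0=(1.1266, 0.8005, -1.2765) x1=(-0.9079, -1.2174, -0.9404) x2=(0.9381, 1.3575, 0.6001) x3=(0.0890, -0.6940, -1.4568) x4=(-0.0035, 1.1286, 1.3511)
step 9: x0=(1.1155, 0.7963, -1.2765) x1=(-0.8959, -1.2046, -0.9461) x2=(0.9395, 1.3590, 0.6124) x3=(0.0901, -0.6976, -1.4444) x4=(-0.0061, 1.1172, 1.3544)
step 10: x0=(1.1041, 0.7919, -1.2763) x1=(-0.8835, -1.1915, -0.9519) x2=(0.9407, 1.3604, 0.6246) x3=(0.0913, -0.7010, -1.4319) x4=(-0.0084, 1.1059, 1.3574)
step 11: x0=(1.0927, 0.7874, -1.2759) x1=(-0.8705, -1.1781, -0.9579) x2=(0.9417, 1.3617, 0.6367) x3=(0.0924, -0.7044, -1.4193) x4=(-0.0103, 1.0946, 1.3600)
step 12: x0=(1.0810, 0.7828, -1.2754) x1=(-0.8571, -1.1644, -0.9640) x2=(0.9425, 1.3628, 0.6488) x3=(0.0936, -0.7075, -1.4065) x4=(-0.0118, 1.0834, 1.3622)
step 13: x0=(1.0692, 0.7780, -1.2746) x1=(-0.8432, -1.1504, -0.9702) x2=(0.9431, 1.3637, 0.6608) x3=(0.0947, -0.7106, -1.3935) x4=(-0.0130, 1.0722, 1.3640)
step 14: x0=(1.0573, 0.7731, -1.2737) x1=(-0.8288, -1.1361, -0.9766) x2=(0.9435, 1.3645, 0.6728) x3=(0.0957, -0.7135, -1.3804) x4=(-0.0138, 1.0610, 1.3655)
step 15: x0=(1.0451, 0.7681, -1.2726) x1=(-0.8139, -1.1214, -0.9832) x2=(0.9438, 1.3651, 0.6847) x3=(0.0967, -0.7162, -1.3672) x4=(-0.0143, 1.0499, 1.3665)
step 16: x0=(1.0329, 0.7629, -1.2713) x1=(-0.7983, -1.1064, -0.9900) x2=(0.9438, 1.3655, 0.6966) x3=(0.0977, -0.7188, -1.3537) x4=(-0.0143, 1.0389, 1.3672)
step 17: x0=(1.0204, 0.7575, -1.2699) x1=(-0.7822, -1.0911, -0.9969) x2=(0.9436, 1.3658, 0.7084) x3=(0.0986, -0.7212, -1.3402) x4=(-0.0141, 1.0279, 1.3675)
step 18: x0=(1.0078, 0.7520, -1.2683) x1=(-0.7654, -1.0754, -1.0040) x2=(0.9431, 1.3660, 0.7201) x3=(0.0994, -0.7235, -1.3264) x4=(-0.0134, 1.0170, 1.3675)
step 19: x0=(0.9951, 0.7464, -1.2665) x1=(-0.7479, -1.0594, -1.0112) x2=(0.9425, 1.3659, 0.7318) x3=(0.1002, -0.7257, -1.3125) x4=(-0.0124, 1.0062, 1.3670)
step 20: x0=(0.9822, 0.7405, -1.2645) x1=(-0.7297, -1.0430, -1.0187) x2=(0.9417, 1.3657, 0.7435) x3=(0.1008, -0.7277, -1.2985) x4=(-0.0110, 0.9954, 1.3662)
step 21: x0=(0.9691, 0.7345, -1.2623) x1=(-0.7107, -1.0262, -1.0263) x2=(0.9406, 1.3653, 0.7550) x3=(0.1014, -0.7295, -1.2843) x4=(-0.0092, 0.9848, 1.3651)
step 22: x0=(0.9559, 0.7284, -1.2600) x1=(-0.6910, -1.0090, -1.0341) x2=(0.9393, 1.3647, 0.7666) x3=(0.1018, -0.7313, -1.2699) x4=(-0.0070, 0.9742, 1.3635)
step 23: x0=(0.9425, 0.7220, -1.2574) x1=(-0.6703, -0.9914, -1.0421) x2=(0.9378, 1.3640, 0.7780) x3=(0.1020, -0.7328, -1.2554) x4=(-0.0044, 0.9637, 1.3616)
step 24: x0=(0.9290, 0.7155, -1.2547) x1=(-0.6487, -0.9734, -1.0502) x2=(0.9361, 1.3630, 0.7894) x3=(0.1021, -0.7342, -1.2407) x4=(-0.0015, 0.9533, 1.3593)
step 25: x0=(0.9153, 0.7088, -1.2518) x1=(-0.6261, -0.9550, -1.0586) x2=(0.9341, 1.3619, 0.8008) x3=(0.1020, -0.7355, -1.2259) x4=(0.0019, 0.9430, 1.3566)
step 26: x0=(0.9014, 0.7018, -1.2488) x1=(-0.6023, -0.9361, -1.0671) x2=(0.9319, 1.3606, 0.8121) x3=(0.1016, -0.7366, -1.2109) x4=(0.0056, 0.9329, 1.3536)
step 27: x0=(0.8874, 0.6947, -1.2455) x1=(-0.5774, -0.9168, -1.0758) x2=(0.9294, 1.3591, 0.8234) x3=(0.1010, -0.7376, -1.1957) x4=(0.0098, 0.9228, 1.3502)
step 28: x0=(0.8732, 0.6874, -1.2421) x1=(-0.5511, -0.8970, -1.0847) x2=(0.9268, 1.3574, 0.8346) x3=(0.1001, -0.7385, -1.1804) x4=(0.0144, 0.9129, 1.3464)
step 29: x0=(0.8589, 0.6799, -1.2385) x1=(-0.5234, -0.8767, -1.0937) x2=(0.9238, 1.3554, 0.8457) x3=(0.0988, -0.7391, -1.1650) x4=(0.0194, 0.9032, 1.3422)
step 30: x0=(0.8444, 0.6722, -1.2346) x1=(-0.4939, -0.8559, -1.1028) x2=(0.9206, 1.3533, 0.8568) x3=(0.0971, -0.7397, -1.1494) x4=(0.0248, 0.8935, 1.3377)
step 31: x0=(0.8297, 0.6642, -1.2307) x1=(-0.4627, -0.8346, -1.1121) x2=(0.9172, 1.3509, 0.8678) x3=(0.0949, -0.7401, -1.1338) x4=(0.0307, 0.8841, 1.3328)

1.5879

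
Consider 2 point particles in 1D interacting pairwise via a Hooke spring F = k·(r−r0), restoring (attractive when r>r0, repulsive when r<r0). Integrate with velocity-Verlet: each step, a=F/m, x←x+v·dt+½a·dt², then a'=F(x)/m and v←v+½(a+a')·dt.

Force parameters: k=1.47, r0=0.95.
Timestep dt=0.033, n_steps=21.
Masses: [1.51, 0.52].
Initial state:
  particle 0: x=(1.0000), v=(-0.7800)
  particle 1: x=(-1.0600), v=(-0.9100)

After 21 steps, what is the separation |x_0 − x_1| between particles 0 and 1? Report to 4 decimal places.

step 0: x0=(1.0000) x1=(-1.0600)
step 1: x0=(0.9737) x1=(-1.0883)
step 2: x0=(0.9462) x1=(-1.1132)
step 3: x0=(0.9175) x1=(-1.1347)
step 4: x0=(0.8876) x1=(-1.1528)
step 5: x0=(0.8566) x1=(-1.1675)
step 6: x0=(0.8245) x1=(-1.1790)
step 7: x0=(0.7912) x1=(-1.1871)
step 8: x0=(0.7569) x1=(-1.1922)
step 9: x0=(0.7214) x1=(-1.1941)
step 10: x0=(0.6850) x1=(-1.1931)
step 11: x0=(0.6476) x1=(-1.1892)
step 12: x0=(0.6092) x1=(-1.1826)
step 13: x0=(0.5700) x1=(-1.1733)
step 14: x0=(0.5299) x1=(-1.1617)
step 15: x0=(0.4890) x1=(-1.1478)
step 16: x0=(0.4474) x1=(-1.1317)
step 17: x0=(0.4051) x1=(-1.1137)
step 18: x0=(0.3622) x1=(-1.0940)
step 19: x0=(0.3188) x1=(-1.0727)
step 20: x0=(0.2749) x1=(-1.0500)
step 21: x0=(0.2307) x1=(-1.0262)

1.2569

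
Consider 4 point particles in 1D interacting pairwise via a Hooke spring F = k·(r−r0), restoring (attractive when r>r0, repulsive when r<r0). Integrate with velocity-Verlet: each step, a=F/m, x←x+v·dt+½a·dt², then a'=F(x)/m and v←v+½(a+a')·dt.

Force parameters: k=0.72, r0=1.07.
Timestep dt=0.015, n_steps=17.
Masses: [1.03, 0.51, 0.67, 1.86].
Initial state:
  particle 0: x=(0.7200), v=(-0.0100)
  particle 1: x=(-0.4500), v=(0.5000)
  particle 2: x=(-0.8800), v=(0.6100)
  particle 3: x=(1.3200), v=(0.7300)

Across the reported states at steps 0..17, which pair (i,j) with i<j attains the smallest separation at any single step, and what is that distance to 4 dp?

step 0: x0=(0.7200) x1=(-0.4500) x2=(-0.8800) x3=(1.3200)
step 1: x0=(0.7198) x1=(-0.4423) x2=(-0.8707) x3=(1.3309)
step 2: x0=(0.7194) x1=(-0.4341) x2=(-0.8612) x3=(1.3417)
step 3: x0=(0.7188) x1=(-0.4254) x2=(-0.8514) x3=(1.3523)
step 4: x0=(0.7181) x1=(-0.4164) x2=(-0.8415) x3=(1.3628)
step 5: x0=(0.7172) x1=(-0.4068) x2=(-0.8312) x3=(1.3732)
step 6: x0=(0.7161) x1=(-0.3968) x2=(-0.8207) x3=(1.3835)
step 7: x0=(0.7150) x1=(-0.3864) x2=(-0.8100) x3=(1.3937)
step 8: x0=(0.7137) x1=(-0.3755) x2=(-0.7991) x3=(1.4037)
step 9: x0=(0.7122) x1=(-0.3642) x2=(-0.7880) x3=(1.4136)
step 10: x0=(0.7106) x1=(-0.3524) x2=(-0.7766) x3=(1.4234)
step 11: x0=(0.7090) x1=(-0.3403) x2=(-0.7650) x3=(1.4330)
step 12: x0=(0.7071) x1=(-0.3277) x2=(-0.7532) x3=(1.4425)
step 13: x0=(0.7052) x1=(-0.3147) x2=(-0.7412) x3=(1.4519)
step 14: x0=(0.7032) x1=(-0.3012) x2=(-0.7289) x3=(1.4612)
step 15: x0=(0.7011) x1=(-0.2874) x2=(-0.7165) x3=(1.4703)
step 16: x0=(0.6989) x1=(-0.2732) x2=(-0.7039) x3=(1.4793)
step 17: x0=(0.6966) x1=(-0.2586) x2=(-0.6911) x3=(1.4881)

pair (1,2), distance 0.4236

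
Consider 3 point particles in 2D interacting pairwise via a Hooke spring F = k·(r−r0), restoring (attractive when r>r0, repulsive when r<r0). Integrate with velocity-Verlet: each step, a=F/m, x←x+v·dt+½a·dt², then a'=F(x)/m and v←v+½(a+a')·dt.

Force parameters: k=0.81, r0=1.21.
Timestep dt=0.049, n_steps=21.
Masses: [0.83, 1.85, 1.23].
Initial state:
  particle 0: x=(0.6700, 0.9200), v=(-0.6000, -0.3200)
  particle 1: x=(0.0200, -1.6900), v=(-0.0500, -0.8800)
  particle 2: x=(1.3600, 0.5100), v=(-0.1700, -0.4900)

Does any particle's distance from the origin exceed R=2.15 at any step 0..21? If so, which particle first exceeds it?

step 0: x0=(0.6700, 0.9200) x1=(0.0200, -1.6900) x2=(1.3600, 0.5100)
step 1: x0=(0.6398, 0.9029) x1=(0.0181, -1.7318) x2=(1.3514, 0.4849)
step 2: x0=(0.6080, 0.8828) x1=(0.0173, -1.7707) x2=(1.3422, 0.4576)
step 3: x0=(0.5746, 0.8597) x1=(0.0176, -1.8069) x2=(1.3323, 0.4282)
step 4: x0=(0.5399, 0.8335) x1=(0.0190, -1.8403) x2=(1.3219, 0.3966)
step 5: x0=(0.5039, 0.8042) x1=(0.0214, -1.8708) x2=(1.3107, 0.3629)
step 6: x0=(0.4666, 0.7718) x1=(0.0248, -1.8986) x2=(1.2989, 0.3271)
step 7: x0=(0.4282, 0.7361) x1=(0.0292, -1.9236) x2=(1.2864, 0.2892)
step 8: x0=(0.3888, 0.6973) x1=(0.0345, -1.9458) x2=(1.2732, 0.2494)
step 9: x0=(0.3485, 0.6554) x1=(0.0406, -1.9652) x2=(1.2592, 0.2075)
step 10: x0=(0.3073, 0.6103) x1=(0.0476, -1.9821) x2=(1.2446, 0.1638)
step 11: x0=(0.2655, 0.5622) x1=(0.0554, -1.9963) x2=(1.2292, 0.1182)
step 12: x0=(0.2231, 0.5110) x1=(0.0640, -2.0080) x2=(1.2132, 0.0709)
step 13: x0=(0.1803, 0.4569) x1=(0.0732, -2.0172) x2=(1.1964, 0.0218)
step 14: x0=(0.1371, 0.3999) x1=(0.0830, -2.0241) x2=(1.1789, -0.0288)
step 15: x0=(0.0936, 0.3402) x1=(0.0934, -2.0287) x2=(1.1607, -0.0810)
step 16: x0=(0.0500, 0.2778) x1=(0.1043, -2.0311) x2=(1.1419, -0.1346)
step 17: x0=(0.0064, 0.2128) x1=(0.1157, -2.0316) x2=(1.1224, -0.1896)
step 18: x0=(-0.0372, 0.1454) x1=(0.1274, -2.0301) x2=(1.1022, -0.2458)
step 19: x0=(-0.0806, 0.0758) x1=(0.1395, -2.0268) x2=(1.0815, -0.3032)
step 20: x0=(-0.1237, 0.0040) x1=(0.1519, -2.0219) x2=(1.0601, -0.3616)
step 21: x0=(-0.1665, -0.0697) x1=(0.1645, -2.0155) x2=(1.0382, -0.4209)

no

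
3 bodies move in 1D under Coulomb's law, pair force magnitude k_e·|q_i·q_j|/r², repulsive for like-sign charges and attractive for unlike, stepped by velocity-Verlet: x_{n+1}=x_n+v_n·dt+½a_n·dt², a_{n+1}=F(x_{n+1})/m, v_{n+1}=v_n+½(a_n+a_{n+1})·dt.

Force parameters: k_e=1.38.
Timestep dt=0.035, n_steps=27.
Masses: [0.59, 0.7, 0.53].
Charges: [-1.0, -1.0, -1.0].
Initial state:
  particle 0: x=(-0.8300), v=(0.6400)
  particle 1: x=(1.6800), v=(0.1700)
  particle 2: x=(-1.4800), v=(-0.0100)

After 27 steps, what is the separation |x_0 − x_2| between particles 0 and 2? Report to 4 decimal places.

3.2304

step 0: x0=(-0.8300) x1=(1.6800) x2=(-1.4800)
step 1: x0=(-0.8044) x1=(1.6863) x2=(-1.4843)
step 2: x0=(-0.7731) x1=(1.6932) x2=(-1.4958)
step 3: x0=(-0.7368) x1=(1.7007) x2=(-1.5137)
step 4: x0=(-0.6962) x1=(1.7088) x2=(-1.5372)
step 5: x0=(-0.6521) x1=(1.7177) x2=(-1.5656)
step 6: x0=(-0.6050) x1=(1.7271) x2=(-1.5980)
step 7: x0=(-0.5556) x1=(1.7373) x2=(-1.6340)
step 8: x0=(-0.5042) x1=(1.7481) x2=(-1.6730)
step 9: x0=(-0.4513) x1=(1.7595) x2=(-1.7146)
step 10: x0=(-0.3972) x1=(1.7717) x2=(-1.7584)
step 11: x0=(-0.3422) x1=(1.7846) x2=(-1.8043)
step 12: x0=(-0.2865) x1=(1.7982) x2=(-1.8519)
step 13: x0=(-0.2302) x1=(1.8126) x2=(-1.9010)
step 14: x0=(-0.1736) x1=(1.8277) x2=(-1.9515)
step 15: x0=(-0.1168) x1=(1.8435) x2=(-2.0032)
step 16: x0=(-0.0600) x1=(1.8602) x2=(-2.0561)
step 17: x0=(-0.0032) x1=(1.8777) x2=(-2.1099)
step 18: x0=(0.0534) x1=(1.8960) x2=(-2.1647)
step 19: x0=(0.1098) x1=(1.9151) x2=(-2.2203)
step 20: x0=(0.1658) x1=(1.9352) x2=(-2.2767)
step 21: x0=(0.2214) x1=(1.9561) x2=(-2.3338)
step 22: x0=(0.2764) x1=(1.9780) x2=(-2.3916)
step 23: x0=(0.3309) x1=(2.0009) x2=(-2.4499)
step 24: x0=(0.3847) x1=(2.0247) x2=(-2.5089)
step 25: x0=(0.4378) x1=(2.0496) x2=(-2.5684)
step 26: x0=(0.4901) x1=(2.0755) x2=(-2.6284)
step 27: x0=(0.5416) x1=(2.1024) x2=(-2.6888)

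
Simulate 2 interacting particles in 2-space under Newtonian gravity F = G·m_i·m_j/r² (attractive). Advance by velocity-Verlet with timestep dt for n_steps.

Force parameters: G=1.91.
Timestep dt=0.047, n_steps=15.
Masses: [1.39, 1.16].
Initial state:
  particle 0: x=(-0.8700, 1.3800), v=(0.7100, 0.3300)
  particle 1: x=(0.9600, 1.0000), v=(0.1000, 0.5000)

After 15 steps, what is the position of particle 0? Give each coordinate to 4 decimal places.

(-0.1631, 1.5715)

step 0: x0=(-0.8700, 1.3800) x1=(0.9600, 1.0000)
step 1: x0=(-0.8359, 1.3954) x1=(0.9639, 1.0237)
step 2: x0=(-0.8005, 1.4104) x1=(0.9661, 1.0477)
step 3: x0=(-0.7635, 1.4252) x1=(0.9665, 1.0721)
step 4: x0=(-0.7250, 1.4397) x1=(0.9650, 1.0968)
step 5: x0=(-0.6849, 1.4538) x1=(0.9617, 1.1220)
step 6: x0=(-0.6431, 1.4676) x1=(0.9563, 1.1476)
step 7: x0=(-0.5995, 1.4810) x1=(0.9487, 1.1736)
step 8: x0=(-0.5540, 1.4941) x1=(0.9388, 1.2000)
step 9: x0=(-0.5064, 1.5067) x1=(0.9265, 1.2269)
step 10: x0=(-0.4565, 1.5189) x1=(0.9114, 1.2544)
step 11: x0=(-0.4042, 1.5306) x1=(0.8934, 1.2825)
step 12: x0=(-0.3491, 1.5418) x1=(0.8721, 1.3111)
step 13: x0=(-0.2909, 1.5524) x1=(0.8470, 1.3405)
step 14: x0=(-0.2291, 1.5623) x1=(0.8176, 1.3707)
step 15: x0=(-0.1631, 1.5715) x1=(0.7832, 1.4018)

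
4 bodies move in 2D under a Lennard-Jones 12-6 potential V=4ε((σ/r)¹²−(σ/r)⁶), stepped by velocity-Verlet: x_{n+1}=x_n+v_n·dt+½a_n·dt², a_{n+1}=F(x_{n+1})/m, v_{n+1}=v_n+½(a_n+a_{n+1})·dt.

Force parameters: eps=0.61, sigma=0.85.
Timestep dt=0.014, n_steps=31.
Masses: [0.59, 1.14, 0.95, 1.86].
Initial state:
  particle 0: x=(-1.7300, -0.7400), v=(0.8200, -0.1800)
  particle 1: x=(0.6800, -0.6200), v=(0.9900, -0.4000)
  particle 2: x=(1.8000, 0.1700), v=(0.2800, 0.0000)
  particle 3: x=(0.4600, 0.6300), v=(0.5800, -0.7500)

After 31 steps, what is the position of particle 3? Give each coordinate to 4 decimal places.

(0.7603, 0.2402)

step 0: x0=(-1.7300, -0.7400) x1=(0.6800, -0.6200) x2=(1.8000, 0.1700) x3=(0.4600, 0.6300)
step 1: x0=(-1.7185, -0.7425) x1=(0.6939, -0.6255) x2=(1.8038, 0.1700) x3=(0.4681, 0.6194)
step 2: x0=(-1.7070, -0.7450) x1=(0.7078, -0.6308) x2=(1.8075, 0.1699) x3=(0.4764, 0.6088)
step 3: x0=(-1.6955, -0.7476) x1=(0.7218, -0.6359) x2=(1.8109, 0.1698) x3=(0.4846, 0.5980)
step 4: x0=(-1.6840, -0.7501) x1=(0.7358, -0.6408) x2=(1.8142, 0.1697) x3=(0.4930, 0.5872)
step 5: x0=(-1.6725, -0.7526) x1=(0.7499, -0.6454) x2=(1.8173, 0.1695) x3=(0.5014, 0.5762)
step 6: x0=(-1.6610, -0.7551) x1=(0.7640, -0.6499) x2=(1.8202, 0.1693) x3=(0.5099, 0.5651)
step 7: x0=(-1.6495, -0.7576) x1=(0.7782, -0.6541) x2=(1.8228, 0.1690) x3=(0.5184, 0.5538)
step 8: x0=(-1.6380, -0.7601) x1=(0.7924, -0.6581) x2=(1.8253, 0.1687) x3=(0.5270, 0.5425)
step 9: x0=(-1.6264, -0.7626) x1=(0.8067, -0.6618) x2=(1.8275, 0.1684) x3=(0.5358, 0.5311)
step 10: x0=(-1.6149, -0.7651) x1=(0.8210, -0.6653) x2=(1.8295, 0.1679) x3=(0.5446, 0.5195)
step 11: x0=(-1.6033, -0.7676) x1=(0.8354, -0.6685) x2=(1.8312, 0.1674) x3=(0.5535, 0.5078)
step 12: x0=(-1.5918, -0.7701) x1=(0.8499, -0.6715) x2=(1.8327, 0.1669) x3=(0.5624, 0.4959)
step 13: x0=(-1.5802, -0.7726) x1=(0.8643, -0.6742) x2=(1.8340, 0.1663) x3=(0.5715, 0.4839)
step 14: x0=(-1.5687, -0.7751) x1=(0.8789, -0.6766) x2=(1.8349, 0.1656) x3=(0.5807, 0.4718)
step 15: x0=(-1.5571, -0.7776) x1=(0.8935, -0.6787) x2=(1.8356, 0.1648) x3=(0.5900, 0.4596)
step 16: x0=(-1.5455, -0.7801) x1=(0.9081, -0.6805) x2=(1.8360, 0.1640) x3=(0.5994, 0.4471)
step 17: x0=(-1.5339, -0.7826) x1=(0.9228, -0.6819) x2=(1.8361, 0.1631) x3=(0.6090, 0.4346)
step 18: x0=(-1.5224, -0.7851) x1=(0.9376, -0.6831) x2=(1.8358, 0.1620) x3=(0.6186, 0.4218)
step 19: x0=(-1.5108, -0.7876) x1=(0.9524, -0.6838) x2=(1.8352, 0.1609) x3=(0.6285, 0.4090)
step 20: x0=(-1.4992, -0.7901) x1=(0.9672, -0.6843) x2=(1.8343, 0.1597) x3=(0.6384, 0.3959)
step 21: x0=(-1.4875, -0.7926) x1=(0.9822, -0.6843) x2=(1.8329, 0.1583) x3=(0.6485, 0.3827)
step 22: x0=(-1.4759, -0.7950) x1=(0.9971, -0.6840) x2=(1.8312, 0.1569) x3=(0.6588, 0.3693)
step 23: x0=(-1.4643, -0.7975) x1=(1.0122, -0.6832) x2=(1.8290, 0.1553) x3=(0.6692, 0.3557)
step 24: x0=(-1.4527, -0.8000) x1=(1.0273, -0.6820) x2=(1.8264, 0.1535) x3=(0.6799, 0.3419)
step 25: x0=(-1.4410, -0.8025) x1=(1.0425, -0.6804) x2=(1.8234, 0.1516) x3=(0.6907, 0.3279)
step 26: x0=(-1.4294, -0.8050) x1=(1.0578, -0.6783) x2=(1.8198, 0.1495) x3=(0.7017, 0.3138)
step 27: x0=(-1.4177, -0.8074) x1=(1.0731, -0.6757) x2=(1.8157, 0.1472) x3=(0.7130, 0.2994)
step 28: x0=(-1.4061, -0.8099) x1=(1.0885, -0.6727) x2=(1.8111, 0.1448) x3=(0.7245, 0.2849)
step 29: x0=(-1.3944, -0.8124) x1=(1.1040, -0.6692) x2=(1.8059, 0.1421) x3=(0.7362, 0.2701)
step 30: x0=(-1.3828, -0.8148) x1=(1.1196, -0.6652) x2=(1.8001, 0.1392) x3=(0.7481, 0.2552)
step 31: x0=(-1.3711, -0.8173) x1=(1.1353, -0.6608) x2=(1.7938, 0.1360) x3=(0.7603, 0.2402)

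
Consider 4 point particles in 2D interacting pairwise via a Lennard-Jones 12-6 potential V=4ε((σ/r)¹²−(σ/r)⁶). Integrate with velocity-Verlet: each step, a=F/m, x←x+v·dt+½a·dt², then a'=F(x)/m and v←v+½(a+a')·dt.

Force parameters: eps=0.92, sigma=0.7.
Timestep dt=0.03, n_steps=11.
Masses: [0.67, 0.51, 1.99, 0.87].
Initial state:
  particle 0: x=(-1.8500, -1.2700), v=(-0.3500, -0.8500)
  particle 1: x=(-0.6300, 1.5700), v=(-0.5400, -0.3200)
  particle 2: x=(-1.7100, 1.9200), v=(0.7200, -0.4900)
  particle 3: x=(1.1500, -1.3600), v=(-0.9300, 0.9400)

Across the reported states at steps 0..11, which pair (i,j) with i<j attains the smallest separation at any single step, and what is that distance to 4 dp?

step 0: x0=(-1.8500, -1.2700) x1=(-0.6300, 1.5700) x2=(-1.7100, 1.9200) x3=(1.1500, -1.3600)
step 1: x0=(-1.8605, -1.2955) x1=(-0.6470, 1.5607) x2=(-1.6882, 1.9052) x3=(1.1221, -1.3318)
step 2: x0=(-1.8710, -1.3210) x1=(-0.6660, 1.5520) x2=(-1.6659, 1.8903) x3=(1.0942, -1.3036)
step 3: x0=(-1.8815, -1.3465) x1=(-0.6874, 1.5441) x2=(-1.6429, 1.8752) x3=(1.0663, -1.2754)
step 4: x0=(-1.8920, -1.3720) x1=(-0.7120, 1.5373) x2=(-1.6192, 1.8597) x3=(1.0384, -1.2472)
step 5: x0=(-1.9025, -1.3975) x1=(-0.7405, 1.5320) x2=(-1.5944, 1.8439) x3=(1.0105, -1.2190)
step 6: x0=(-1.9130, -1.4230) x1=(-0.7739, 1.5284) x2=(-1.5684, 1.8277) x3=(0.9826, -1.1908)
step 7: x0=(-1.9234, -1.4484) x1=(-0.8124, 1.5267) x2=(-1.5411, 1.8110) x3=(0.9547, -1.1626)
step 8: x0=(-1.9339, -1.4739) x1=(-0.8502, 1.5247) x2=(-1.5140, 1.7943) x3=(0.9267, -1.1344)
step 9: x0=(-1.9444, -1.4994) x1=(-0.8556, 1.5096) x2=(-1.4952, 1.7810) x3=(0.8988, -1.1062)
step 10: x0=(-1.9549, -1.5249) x1=(-0.8020, 1.4695) x2=(-1.4914, 1.7741) x3=(0.8709, -1.0780)
step 11: x0=(-1.9654, -1.5504) x1=(-0.7399, 1.4256) x2=(-1.4899, 1.7682) x3=(0.8430, -1.0498)

pair (1,2), distance 0.6948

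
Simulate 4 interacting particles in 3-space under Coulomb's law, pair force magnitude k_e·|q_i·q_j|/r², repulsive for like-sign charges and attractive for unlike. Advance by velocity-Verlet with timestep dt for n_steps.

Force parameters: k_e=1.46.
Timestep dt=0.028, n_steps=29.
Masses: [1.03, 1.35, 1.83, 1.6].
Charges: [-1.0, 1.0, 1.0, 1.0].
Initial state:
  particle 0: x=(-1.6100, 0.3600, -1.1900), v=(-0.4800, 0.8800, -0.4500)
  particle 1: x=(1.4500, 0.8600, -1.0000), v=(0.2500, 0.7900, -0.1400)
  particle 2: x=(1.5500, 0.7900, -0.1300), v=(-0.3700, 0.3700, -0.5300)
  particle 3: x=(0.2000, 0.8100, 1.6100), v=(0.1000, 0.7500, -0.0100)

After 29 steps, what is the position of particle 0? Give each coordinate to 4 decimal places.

(-1.8971, 1.0889, -1.5086)

step 0: x0=(-1.6100, 0.3600, -1.1900) x1=(1.4500, 0.8600, -1.0000) x2=(1.5500, 0.7900, -0.1300) x3=(0.2000, 0.8100, 1.6100)
step 1: x0=(-1.6233, 0.3847, -1.2025) x1=(1.4569, 0.8822, -1.0045) x2=(1.5397, 0.8003, -0.1445) x3=(0.2027, 0.8310, 1.6098)
step 2: x0=(-1.6364, 0.4094, -1.2150) x1=(1.4637, 0.9044, -1.0102) x2=(1.5295, 0.8106, -0.1583) x3=(0.2053, 0.8520, 1.6097)
step 3: x0=(-1.6492, 0.4341, -1.2273) x1=(1.4703, 0.9268, -1.0172) x2=(1.5194, 0.8207, -0.1714) x3=(0.2077, 0.8730, 1.6098)
step 4: x0=(-1.6617, 0.4589, -1.2395) x1=(1.4769, 0.9493, -1.0254) x2=(1.5094, 0.8307, -0.1837) x3=(0.2099, 0.8939, 1.6100)
step 5: x0=(-1.6740, 0.4837, -1.2515) x1=(1.4833, 0.9719, -1.0349) x2=(1.4994, 0.8406, -0.1953) x3=(0.2120, 0.9149, 1.6104)
step 6: x0=(-1.6860, 0.5086, -1.2635) x1=(1.4897, 0.9947, -1.0456) x2=(1.4894, 0.8503, -0.2062) x3=(0.2140, 0.9359, 1.6109)
step 7: x0=(-1.6978, 0.5335, -1.2753) x1=(1.4960, 1.0178, -1.0575) x2=(1.4795, 0.8599, -0.2164) x3=(0.2157, 0.9568, 1.6115)
step 8: x0=(-1.7094, 0.5584, -1.2870) x1=(1.5024, 1.0410, -1.0707) x2=(1.4696, 0.8694, -0.2258) x3=(0.2174, 0.9778, 1.6123)
step 9: x0=(-1.7207, 0.5834, -1.2987) x1=(1.5087, 1.0644, -1.0851) x2=(1.4597, 0.8786, -0.2345) x3=(0.2189, 0.9988, 1.6133)
step 10: x0=(-1.7317, 0.6084, -1.3102) x1=(1.5151, 1.0881, -1.1007) x2=(1.4497, 0.8877, -0.2426) x3=(0.2202, 1.0197, 1.6143)
step 11: x0=(-1.7426, 0.6335, -1.3215) x1=(1.5215, 1.1119, -1.1174) x2=(1.4397, 0.8965, -0.2500) x3=(0.2214, 1.0407, 1.6156)
step 12: x0=(-1.7531, 0.6585, -1.3328) x1=(1.5279, 1.1361, -1.1352) x2=(1.4297, 0.9052, -0.2567) x3=(0.2225, 1.0616, 1.6169)
step 13: x0=(-1.7635, 0.6837, -1.3440) x1=(1.5345, 1.1605, -1.1541) x2=(1.4196, 0.9136, -0.2629) x3=(0.2234, 1.0826, 1.6184)
step 14: x0=(-1.7735, 0.7088, -1.3551) x1=(1.5411, 1.1851, -1.1740) x2=(1.4094, 0.9219, -0.2685) x3=(0.2241, 1.1036, 1.6201)
step 15: x0=(-1.7834, 0.7340, -1.3660) x1=(1.5478, 1.2100, -1.1949) x2=(1.3991, 0.9299, -0.2736) x3=(0.2248, 1.1245, 1.6219)
step 16: x0=(-1.7930, 0.7592, -1.3769) x1=(1.5546, 1.2351, -1.2167) x2=(1.3887, 0.9378, -0.2781) x3=(0.2253, 1.1455, 1.6238)
step 17: x0=(-1.8024, 0.7844, -1.3876) x1=(1.5615, 1.2605, -1.2394) x2=(1.3783, 0.9454, -0.2822) x3=(0.2256, 1.1665, 1.6259)
step 18: x0=(-1.8116, 0.8096, -1.3983) x1=(1.5686, 1.2861, -1.2629) x2=(1.3677, 0.9529, -0.2859) x3=(0.2259, 1.1875, 1.6281)
step 19: x0=(-1.8205, 0.8349, -1.4088) x1=(1.5757, 1.3120, -1.2872) x2=(1.3571, 0.9601, -0.2892) x3=(0.2260, 1.2084, 1.6305)
step 20: x0=(-1.8292, 0.8602, -1.4192) x1=(1.5829, 1.3381, -1.3123) x2=(1.3463, 0.9672, -0.2921) x3=(0.2259, 1.2294, 1.6330)
step 21: x0=(-1.8376, 0.8855, -1.4296) x1=(1.5903, 1.3644, -1.3381) x2=(1.3355, 0.9741, -0.2946) x3=(0.2258, 1.2504, 1.6356)
step 22: x0=(-1.8458, 0.9109, -1.4398) x1=(1.5978, 1.3909, -1.3645) x2=(1.3246, 0.9808, -0.2969) x3=(0.2255, 1.2715, 1.6384)
step 23: x0=(-1.8538, 0.9363, -1.4499) x1=(1.6053, 1.4176, -1.3916) x2=(1.3135, 0.9873, -0.2988) x3=(0.2251, 1.2925, 1.6413)
step 24: x0=(-1.8616, 0.9616, -1.4599) x1=(1.6130, 1.4446, -1.4192) x2=(1.3024, 0.9937, -0.3005) x3=(0.2245, 1.3135, 1.6444)
step 25: x0=(-1.8692, 0.9871, -1.4699) x1=(1.6208, 1.4717, -1.4474) x2=(1.2912, 0.9999, -0.3020) x3=(0.2239, 1.3346, 1.6476)
step 26: x0=(-1.8765, 1.0125, -1.4797) x1=(1.6286, 1.4990, -1.4762) x2=(1.2799, 1.0059, -0.3033) x3=(0.2231, 1.3557, 1.6510)
step 27: x0=(-1.8836, 1.0379, -1.4894) x1=(1.6366, 1.5265, -1.5054) x2=(1.2685, 1.0118, -0.3043) x3=(0.2222, 1.3767, 1.6544)
step 28: x0=(-1.8905, 1.0634, -1.4990) x1=(1.6446, 1.5541, -1.5351) x2=(1.2570, 1.0175, -0.3052) x3=(0.2212, 1.3978, 1.6580)
step 29: x0=(-1.8971, 1.0889, -1.5086) x1=(1.6528, 1.5819, -1.5653) x2=(1.2454, 1.0231, -0.3059) x3=(0.2201, 1.4190, 1.6618)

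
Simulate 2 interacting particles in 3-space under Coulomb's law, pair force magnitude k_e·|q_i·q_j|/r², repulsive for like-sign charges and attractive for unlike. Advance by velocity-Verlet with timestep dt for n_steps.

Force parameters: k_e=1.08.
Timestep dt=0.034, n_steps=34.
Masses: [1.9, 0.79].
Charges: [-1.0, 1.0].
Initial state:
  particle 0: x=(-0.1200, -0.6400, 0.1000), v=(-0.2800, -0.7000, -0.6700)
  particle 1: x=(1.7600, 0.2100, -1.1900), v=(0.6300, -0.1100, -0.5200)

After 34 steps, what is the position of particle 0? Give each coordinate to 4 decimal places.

(-0.4025, -1.4295, -0.6980)

step 0: x0=(-0.1200, -0.6400, 0.1000) x1=(1.7600, 0.2100, -1.1900)
step 1: x0=(-0.1295, -0.6638, 0.0772) x1=(1.7813, 0.2062, -1.2076)
step 2: x0=(-0.1389, -0.6875, 0.0543) x1=(1.8024, 0.2023, -1.2251)
step 3: x0=(-0.1482, -0.7112, 0.0314) x1=(1.8233, 0.1984, -1.2424)
step 4: x0=(-0.1574, -0.7349, 0.0084) x1=(1.8441, 0.1943, -1.2596)
step 5: x0=(-0.1666, -0.7585, -0.0146) x1=(1.8646, 0.1902, -1.2767)
step 6: x0=(-0.1756, -0.7821, -0.0377) x1=(1.8849, 0.1859, -1.2937)
step 7: x0=(-0.1846, -0.8057, -0.0608) x1=(1.9051, 0.1816, -1.3106)
step 8: x0=(-0.1935, -0.8292, -0.0839) x1=(1.9251, 0.1772, -1.3273)
step 9: x0=(-0.2024, -0.8527, -0.1072) x1=(1.9449, 0.1727, -1.3440)
step 10: x0=(-0.2112, -0.8761, -0.1304) x1=(1.9645, 0.1681, -1.3605)
step 11: x0=(-0.2199, -0.8995, -0.1537) x1=(1.9839, 0.1634, -1.3770)
step 12: x0=(-0.2285, -0.9229, -0.1770) x1=(2.0032, 0.1587, -1.3933)
step 13: x0=(-0.2370, -0.9463, -0.2004) x1=(2.0223, 0.1539, -1.4096)
step 14: x0=(-0.2455, -0.9696, -0.2238) x1=(2.0412, 0.1490, -1.4258)
step 15: x0=(-0.2540, -0.9929, -0.2472) x1=(2.0600, 0.1440, -1.4419)
step 16: x0=(-0.2623, -1.0161, -0.2707) x1=(2.0786, 0.1389, -1.4579)
step 17: x0=(-0.2706, -1.0393, -0.2942) x1=(2.0971, 0.1338, -1.4738)
step 18: x0=(-0.2788, -1.0625, -0.3178) x1=(2.1154, 0.1286, -1.4897)
step 19: x0=(-0.2870, -1.0857, -0.3413) x1=(2.1336, 0.1233, -1.5054)
step 20: x0=(-0.2951, -1.1088, -0.3649) x1=(2.1516, 0.1179, -1.5212)
step 21: x0=(-0.3031, -1.1319, -0.3886) x1=(2.1694, 0.1125, -1.5368)
step 22: x0=(-0.3111, -1.1550, -0.4122) x1=(2.1872, 0.1069, -1.5524)
step 23: x0=(-0.3190, -1.1780, -0.4359) x1=(2.2047, 0.1014, -1.5679)
step 24: x0=(-0.3269, -1.2010, -0.4596) x1=(2.2222, 0.0957, -1.5833)
step 25: x0=(-0.3347, -1.2240, -0.4834) x1=(2.2395, 0.0900, -1.5987)
step 26: x0=(-0.3424, -1.2469, -0.5071) x1=(2.2566, 0.0842, -1.6140)
step 27: x0=(-0.3501, -1.2698, -0.5309) x1=(2.2736, 0.0783, -1.6293)
step 28: x0=(-0.3578, -1.2927, -0.5547) x1=(2.2905, 0.0724, -1.6445)
step 29: x0=(-0.3654, -1.3156, -0.5785) x1=(2.3073, 0.0664, -1.6596)
step 30: x0=(-0.3729, -1.3384, -0.6024) x1=(2.3239, 0.0603, -1.6747)
step 31: x0=(-0.3804, -1.3612, -0.6263) x1=(2.3404, 0.0542, -1.6898)
step 32: x0=(-0.3878, -1.3840, -0.6502) x1=(2.3568, 0.0480, -1.7048)
step 33: x0=(-0.3951, -1.4067, -0.6741) x1=(2.3730, 0.0417, -1.7197)
step 34: x0=(-0.4025, -1.4295, -0.6980) x1=(2.3892, 0.0354, -1.7347)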